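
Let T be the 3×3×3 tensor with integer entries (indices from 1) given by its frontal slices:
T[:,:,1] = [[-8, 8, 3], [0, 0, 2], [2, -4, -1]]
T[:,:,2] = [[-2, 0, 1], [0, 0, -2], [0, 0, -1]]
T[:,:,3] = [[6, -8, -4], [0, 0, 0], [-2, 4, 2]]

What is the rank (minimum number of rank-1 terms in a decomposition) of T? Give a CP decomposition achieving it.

rank(T) = 3

Lower bound: the mode-2 unfolding of T (rows indexed by j, columns by (i,k) = (1,1), (1,2), (1,3), (2,1), (2,2), (2,3), (3,1), (3,2), (3,3)) is [[-8, -2, 6, 0, 0, 0, 2, 0, -2], [8, 0, -8, 0, 0, 0, -4, 0, 4], [3, 1, -4, 2, -2, 0, -1, -1, 2]].
There the 3×3 minor on rows j ∈ {1, 2, 3}, columns (i,k) ∈ {(1,1), (1,2), (1,3)} is det [[-8, -2, 6], [8, 0, -8], [3, 1, -4]] = -32 ≠ 0, so this unfolding has rank ≥ 3; CP rank is at least every unfolding rank, so rank(T) ≥ 3. (This is only a lower bound: in general the CP rank may exceed every unfolding rank, so we still need to exhibit 3 rank-1 terms summing to T.)
Upper bound: T is a sum of 3 rank-1 terms, T = [1, -2, -1] ⊗ [0, 0, 1] ⊗ [-1, 1, 0] + [1, 0, 0] ⊗ [1, 0, 0] ⊗ [-4, -2, 2] + [2, 0, -1] ⊗ [1, -2, -1] ⊗ [-2, 0, 2] (written with every a and b primitive with positive leading entry and the scale carried by c; CP decompositions are not unique, and this one is verified by expanding entrywise), so rank(T) ≤ 3.
These bounds meet, so rank(T) = 3.
Check entry T[2,3,3] = 0: (-2)·(1)·(0) + (0)·(0)·(2) + (0)·(-1)·(2) = 0.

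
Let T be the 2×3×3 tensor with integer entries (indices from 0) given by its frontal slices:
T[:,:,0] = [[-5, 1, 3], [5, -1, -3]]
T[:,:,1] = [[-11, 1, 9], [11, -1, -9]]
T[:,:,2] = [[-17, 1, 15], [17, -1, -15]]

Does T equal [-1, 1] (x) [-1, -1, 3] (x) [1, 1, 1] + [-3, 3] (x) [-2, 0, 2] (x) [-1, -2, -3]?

Reconstruct entrywise from the claimed factors. For example, T[0,1,1] = 1 and Σₗ aₗ[0]bₗ[1]cₗ[1] = (-1)·(-1)·(1) + (-3)·(0)·(-2) = 1; checking all 18 entries, every one matches. The claim holds.

Yes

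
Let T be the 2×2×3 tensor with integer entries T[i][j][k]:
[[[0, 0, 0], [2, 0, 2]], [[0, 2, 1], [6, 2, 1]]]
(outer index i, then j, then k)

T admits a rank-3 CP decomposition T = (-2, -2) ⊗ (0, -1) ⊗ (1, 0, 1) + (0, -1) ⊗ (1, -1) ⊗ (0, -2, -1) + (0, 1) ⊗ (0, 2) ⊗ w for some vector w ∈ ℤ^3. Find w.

w = (2, 2, 0)

Subtract the known terms from T to get the rank-1 residual R = (0, 1) ⊗ (0, 2) ⊗ w, so R[i,j,k] = a[i]·b[j]·w[k]. Pick indices with nonzero a[1]·b[1] = (1)·(2) = 2. Only the fibre through (1,1,·) is needed: R[1,1,:] = T[1,1,:] − Σₗ aₗ[1]bₗ[1]cₗ = [6, 2, 1] − (-2)·(-1)·(1, 0, 1) − (-1)·(-1)·(0, -2, -1) = [4, 4, 0]. Then w[k] = R[1,1,k] / 2 for each k, giving w = [4, 4, 0] / 2 = (2, 2, 0).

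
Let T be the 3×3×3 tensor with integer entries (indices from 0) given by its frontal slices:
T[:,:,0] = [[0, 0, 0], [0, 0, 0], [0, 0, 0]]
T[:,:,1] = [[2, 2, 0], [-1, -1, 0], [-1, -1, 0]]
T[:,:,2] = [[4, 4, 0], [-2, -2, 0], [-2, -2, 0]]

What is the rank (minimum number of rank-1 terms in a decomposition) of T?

Lower bound: T ≠ 0 (e.g. T[0,0,1] = 2), so rank(T) ≥ 1.
Upper bound: if T = a ⊗ b ⊗ c then every fibre of T is a multiple of the corresponding factor, so read the factors off the fibres through the nonzero entry T[0,0,1] = 2.
The mode-1 fibre T[:,0,1] = [2, -1, -1] gives a = [2, -1, -1] (primitive direction); the mode-2 fibre T[0,:,1] = [2, 2, 0] gives b = [1, 1, 0]; then c[k] = T[0,0,k] / (a[0]·b[0]) = [0, 2, 4] / 2 = [0, 1, 2].
Expanding [2, -1, -1] ⊗ [1, 1, 0] ⊗ [0, 1, 2] reproduces all 27 entries of T, so T = [2, -1, -1] ⊗ [1, 1, 0] ⊗ [0, 1, 2] and rank(T) ≤ 1.
These bounds meet, so rank(T) = 1.

1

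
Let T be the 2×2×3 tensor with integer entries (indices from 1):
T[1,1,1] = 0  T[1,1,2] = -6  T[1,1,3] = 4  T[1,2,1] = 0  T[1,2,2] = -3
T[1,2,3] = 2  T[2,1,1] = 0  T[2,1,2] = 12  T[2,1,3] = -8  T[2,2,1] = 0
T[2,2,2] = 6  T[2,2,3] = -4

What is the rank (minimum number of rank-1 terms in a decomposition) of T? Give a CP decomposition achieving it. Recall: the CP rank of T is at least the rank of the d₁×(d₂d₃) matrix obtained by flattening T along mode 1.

rank(T) = 1

Lower bound: T ≠ 0 (e.g. T[1,1,2] = -6), so rank(T) ≥ 1.
Upper bound: if T = a ⊗ b ⊗ c then every fibre of T is a multiple of the corresponding factor, so read the factors off the fibres through the nonzero entry T[1,1,2] = -6.
The mode-1 fibre T[:,1,2] = [-6, 12] gives a = [1, -2] (primitive direction); the mode-2 fibre T[1,:,2] = [-6, -3] gives b = [2, 1]; then c[k] = T[1,1,k] / (a[1]·b[1]) = [0, -6, 4] / 2 = [0, -3, 2].
Expanding [1, -2] ⊗ [2, 1] ⊗ [0, -3, 2] reproduces all 12 entries of T, so T = [1, -2] ⊗ [2, 1] ⊗ [0, -3, 2] and rank(T) ≤ 1.
These bounds meet, so rank(T) = 1.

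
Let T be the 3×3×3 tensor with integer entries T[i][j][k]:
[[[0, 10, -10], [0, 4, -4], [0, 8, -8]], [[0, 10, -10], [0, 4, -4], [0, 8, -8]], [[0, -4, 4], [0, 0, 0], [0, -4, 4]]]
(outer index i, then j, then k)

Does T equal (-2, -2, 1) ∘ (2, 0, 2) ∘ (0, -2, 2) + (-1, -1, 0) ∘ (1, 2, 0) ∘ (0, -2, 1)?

Reconstruct entry (0,0,2) from the claimed factors: Σₗ aₗ[0]bₗ[0]cₗ[2] = (-2)·(2)·(2) + (-1)·(1)·(1) = -9, but T[0,0,2] = -10. The claim is false.

No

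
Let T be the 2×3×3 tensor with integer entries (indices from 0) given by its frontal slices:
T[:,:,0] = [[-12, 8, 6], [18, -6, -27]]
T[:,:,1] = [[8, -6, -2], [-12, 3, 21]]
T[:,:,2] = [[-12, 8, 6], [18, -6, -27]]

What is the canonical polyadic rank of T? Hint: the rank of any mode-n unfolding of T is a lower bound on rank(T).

2

Lower bound: the mode-3 unfolding of T (rows indexed by k, columns by (i,j) = (0,0), (0,1), (0,2), (1,0), (1,1), (1,2)) is [[-12, 8, 6, 18, -6, -27], [8, -6, -2, -12, 3, 21], [-12, 8, 6, 18, -6, -27]].
There the 2×2 minor on rows k ∈ {0, 1}, columns (i,j) ∈ {(0,0), (0,1)} is det [[-12, 8], [8, -6]] = 8 ≠ 0, so this unfolding has rank ≥ 2; CP rank is at least every unfolding rank, so rank(T) ≥ 2. (This is only a lower bound: in general the CP rank may exceed every unfolding rank, so we still need to exhibit 2 rank-1 terms summing to T.)
Upper bound — finding two terms. Write S_k = T[:,:,k] for the frontal slices: S₀ = [[-12, 8, 6], [18, -6, -27]], S₁ = [[8, -6, -2], [-12, 3, 21]], S₂ = [[-12, 8, 6], [18, -6, -27]].
If T = a₁ ⊗ b₁ ⊗ c₁ + a₂ ⊗ b₂ ⊗ c₂ then each S_k = c₁[k]·a₁b₁ᵀ + c₂[k]·a₂b₂ᵀ. S₀ and S₁ are linearly independent, so a₁b₁ᵀ and a₂b₂ᵀ must span the same plane of matrices: they are the rank-1 matrices of the form x·S₀ + y·S₁.
The 2×2 minor of x·S₀ + y·S₁ on rows {0,1}, columns {0,1} is −72·x² + 120·xy − 48·y² = (-24)·(3·x − 2·y)(x − y), vanishing at (x:y) = (2:3) and (1:1).
M₁ = 2·S₀ + 3·S₁ = [[0, -2, 6], [0, -3, 9]] = −(2, 3)(0, 1, -3)ᵀ and M₂ = S₀ + S₁ = [[-4, 2, 4], [6, -3, -6]] = −(2, -3)(2, -1, -2)ᵀ, so take a₁ = (2, 3), b₁ = (0, 1, -3), a₂ = (2, -3), b₂ = (2, -1, -2).
Each slice is an integer combination of E₁ = a₁b₁ᵀ and E₂ = a₂b₂ᵀ: S₀ = E₁ − 3·E₂, S₁ = −E₁ + 2·E₂, S₂ = E₁ − 3·E₂; reading off coefficients, c₁ = (1, -1, 1) and c₂ = (-3, 2, -3).
Hence T = (2, 3) ⊗ (0, 1, -3) ⊗ (1, -1, 1) + (2, -3) ⊗ (2, -1, -2) ⊗ (-3, 2, -3), so rank(T) ≤ 2.
These bounds meet, so rank(T) = 2.
Check entry T[0,2,1] = -2: (2)·(-3)·(-1) + (2)·(-2)·(2) = -2.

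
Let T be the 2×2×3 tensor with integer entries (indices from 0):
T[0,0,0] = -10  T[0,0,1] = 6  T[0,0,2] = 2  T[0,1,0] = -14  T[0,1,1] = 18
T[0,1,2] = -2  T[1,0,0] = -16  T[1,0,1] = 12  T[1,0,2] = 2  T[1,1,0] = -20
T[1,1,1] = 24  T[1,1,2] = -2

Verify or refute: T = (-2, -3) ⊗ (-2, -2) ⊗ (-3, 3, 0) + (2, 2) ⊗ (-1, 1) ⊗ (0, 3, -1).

Reconstruct entry (0,0,0) from the claimed factors: Σₗ aₗ[0]bₗ[0]cₗ[0] = (-2)·(-2)·(-3) + (2)·(-1)·(0) = -12, but T[0,0,0] = -10. The claim is false.

No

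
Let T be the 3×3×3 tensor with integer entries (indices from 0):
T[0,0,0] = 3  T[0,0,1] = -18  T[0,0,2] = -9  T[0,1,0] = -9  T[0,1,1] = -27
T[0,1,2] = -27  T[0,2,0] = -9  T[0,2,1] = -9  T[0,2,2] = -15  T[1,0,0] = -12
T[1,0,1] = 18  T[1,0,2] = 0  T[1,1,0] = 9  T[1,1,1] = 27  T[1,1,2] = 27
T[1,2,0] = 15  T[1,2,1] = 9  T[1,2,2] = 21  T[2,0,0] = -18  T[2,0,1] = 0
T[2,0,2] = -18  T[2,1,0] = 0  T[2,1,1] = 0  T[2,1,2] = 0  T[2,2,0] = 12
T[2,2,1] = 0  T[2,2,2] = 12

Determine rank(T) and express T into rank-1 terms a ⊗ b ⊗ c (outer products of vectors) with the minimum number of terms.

Lower bound: the mode-3 unfolding of T (rows indexed by k, columns by (i,j) = (0,0), (0,1), (0,2), (1,0), (1,1), (1,2), (2,0), (2,1), (2,2)) is [[3, -9, -9, -12, 9, 15, -18, 0, 12], [-18, -27, -9, 18, 27, 9, 0, 0, 0], [-9, -27, -15, 0, 27, 21, -18, 0, 12]].
There the 2×2 minor on rows k ∈ {0, 1}, columns (i,j) ∈ {(0,0), (0,1)} is det [[3, -9], [-18, -27]] = -243 ≠ 0, so this unfolding has rank ≥ 2; CP rank is at least every unfolding rank, so rank(T) ≥ 2. (Unfolding ranks only ever bound the CP rank from below — rank(T) can be strictly larger than all of them — so the matching upper bound has to come from an explicit 2-term decomposition.)
Upper bound — finding two terms. Write S_k = T[:,:,k] for the frontal slices: S₀ = [[3, -9, -9], [-12, 9, 15], [-18, 0, 12]], S₁ = [[-18, -27, -9], [18, 27, 9], [0, 0, 0]], S₂ = [[-9, -27, -15], [0, 27, 21], [-18, 0, 12]].
If T = a₁ ⊗ b₁ ⊗ c₁ + a₂ ⊗ b₂ ⊗ c₂ then each S_k = c₁[k]·a₁b₁ᵀ + c₂[k]·a₂b₂ᵀ. S₀ and S₁ are linearly independent, so a₁b₁ᵀ and a₂b₂ᵀ must span the same plane of matrices: they are the rank-1 matrices of the form x·S₀ + y·S₁.
The 2×2 minor of x·S₀ + y·S₁ on rows {0,1}, columns {0,1} is −81·x² − 243·xy = (-81)·(x + 3·y)(x), vanishing at (x:y) = (3:-1) and (0:1).
M₁ = 3·S₀ − S₁ = [[27, 0, -18], [-54, 0, 36], [-54, 0, 36]] = 9·[1, -2, -2][3, 0, -2]ᵀ and M₂ = S₁ = [[-18, -27, -9], [18, 27, 9], [0, 0, 0]] = (-9)·[1, -1, 0][2, 3, 1]ᵀ, so take a₁ = [1, -2, -2], b₁ = [3, 0, -2], a₂ = [1, -1, 0], b₂ = [2, 3, 1].
Each slice is an integer combination of E₁ = a₁b₁ᵀ and E₂ = a₂b₂ᵀ: S₀ = 3·E₁ − 3·E₂, S₁ = −9·E₂, S₂ = 3·E₁ − 9·E₂; reading off coefficients, c₁ = [3, 0, 3] and c₂ = [-3, -9, -9].
Hence T = [1, -2, -2] ⊗ [3, 0, -2] ⊗ [3, 0, 3] + [1, -1, 0] ⊗ [2, 3, 1] ⊗ [-3, -9, -9], so rank(T) ≤ 2.
These bounds meet, so rank(T) = 2.

rank(T) = 2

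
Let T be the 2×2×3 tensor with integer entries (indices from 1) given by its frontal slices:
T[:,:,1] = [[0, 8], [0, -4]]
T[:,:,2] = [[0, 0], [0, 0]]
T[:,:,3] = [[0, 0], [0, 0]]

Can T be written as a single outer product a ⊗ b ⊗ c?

If T = a ⊗ b ⊗ c then every fibre of T is a multiple of the corresponding factor, so read the factors off the fibres through the nonzero entry T[1,2,1] = 8.
The mode-1 fibre T[:,2,1] = [8, -4] gives a = [2, -1] (primitive direction); the mode-2 fibre T[1,:,1] = [0, 8] gives b = [0, 1]; then c[k] = T[1,2,k] / (a[1]·b[2]) = [8, 0, 0] / 2 = [4, 0, 0].
Expanding [2, -1] ⊗ [0, 1] ⊗ [4, 0, 0] reproduces all 12 entries of T, so T = [2, -1] ⊗ [0, 1] ⊗ [4, 0, 0] and rank(T) ≤ 1.
Equivalently every frontal slice T[:,:,k] is c[k] times the rank-1 matrix [2, -1] ⊗ [0, 1]. So T has rank 1 (it is nonzero).

Yes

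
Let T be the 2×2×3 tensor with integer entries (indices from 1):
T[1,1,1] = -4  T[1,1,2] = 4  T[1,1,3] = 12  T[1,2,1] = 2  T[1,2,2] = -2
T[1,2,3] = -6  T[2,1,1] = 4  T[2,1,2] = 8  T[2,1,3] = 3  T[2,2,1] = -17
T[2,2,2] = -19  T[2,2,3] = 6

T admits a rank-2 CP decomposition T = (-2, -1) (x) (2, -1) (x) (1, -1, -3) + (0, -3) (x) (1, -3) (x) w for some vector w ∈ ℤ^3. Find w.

Subtract the known terms from T to get the rank-1 residual R = (0, -3) (x) (1, -3) (x) w, so R[i,j,k] = a[i]·b[j]·w[k]. Pick indices with nonzero a[2]·b[1] = (-3)·(1) = -3. Only the fibre through (2,1,·) is needed: R[2,1,:] = T[2,1,:] − Σₗ aₗ[2]bₗ[1]cₗ = [4, 8, 3] − (-1)·(2)·(1, -1, -3) = [6, 6, -3]. Then w[k] = R[2,1,k] / -3 for each k, giving w = [6, 6, -3] / -3 = (-2, -2, 1).

w = (-2, -2, 1)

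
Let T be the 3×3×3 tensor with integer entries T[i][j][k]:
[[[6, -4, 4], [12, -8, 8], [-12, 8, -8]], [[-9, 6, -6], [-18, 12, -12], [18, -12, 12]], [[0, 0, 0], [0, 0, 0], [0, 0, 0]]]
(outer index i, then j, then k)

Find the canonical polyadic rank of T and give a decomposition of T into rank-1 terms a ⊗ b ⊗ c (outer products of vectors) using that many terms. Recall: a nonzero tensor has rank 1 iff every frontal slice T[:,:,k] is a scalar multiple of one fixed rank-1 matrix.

rank(T) = 1

Lower bound: T ≠ 0 (e.g. T[0,0,0] = 6), so rank(T) ≥ 1.
Upper bound: if T = a ⊗ b ⊗ c then every fibre of T is a multiple of the corresponding factor, so read the factors off the fibres through the nonzero entry T[0,0,0] = 6.
The mode-1 fibre T[:,0,0] = [6, -9, 0] gives a = [2, -3, 0] (primitive direction); the mode-2 fibre T[0,:,0] = [6, 12, -12] gives b = [1, 2, -2]; then c[k] = T[0,0,k] / (a[0]·b[0]) = [6, -4, 4] / 2 = [3, -2, 2].
Expanding [2, -3, 0] ⊗ [1, 2, -2] ⊗ [3, -2, 2] reproduces all 27 entries of T, so T = [2, -3, 0] ⊗ [1, 2, -2] ⊗ [3, -2, 2] and rank(T) ≤ 1.
These bounds meet, so rank(T) = 1.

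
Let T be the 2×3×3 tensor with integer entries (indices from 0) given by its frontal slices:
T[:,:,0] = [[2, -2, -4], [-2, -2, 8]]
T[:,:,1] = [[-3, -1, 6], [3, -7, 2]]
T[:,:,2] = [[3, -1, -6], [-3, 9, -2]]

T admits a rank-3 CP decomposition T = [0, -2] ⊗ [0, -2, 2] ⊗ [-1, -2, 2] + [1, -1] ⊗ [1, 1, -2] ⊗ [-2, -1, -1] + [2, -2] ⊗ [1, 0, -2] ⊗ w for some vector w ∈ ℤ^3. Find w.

Subtract the known terms from T to get the rank-1 residual R = [2, -2] ⊗ [1, 0, -2] ⊗ w, so R[i,j,k] = a[i]·b[j]·w[k]. Pick indices with nonzero a[0]·b[0] = (2)·(1) = 2. Only the fibre through (0,0,·) is needed: R[0,0,:] = T[0,0,:] − Σₗ aₗ[0]bₗ[0]cₗ = [2, -3, 3] − (0)·(0)·[-1, -2, 2] − (1)·(1)·[-2, -1, -1] = [4, -2, 4]. Then w[k] = R[0,0,k] / 2 for each k, giving w = [4, -2, 4] / 2 = [2, -1, 2].

w = [2, -1, 2]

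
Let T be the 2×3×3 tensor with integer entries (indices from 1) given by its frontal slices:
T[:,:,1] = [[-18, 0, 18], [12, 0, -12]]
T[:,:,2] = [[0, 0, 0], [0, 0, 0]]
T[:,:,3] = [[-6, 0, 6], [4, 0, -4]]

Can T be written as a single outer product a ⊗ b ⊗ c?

If T = a ⊗ b ⊗ c then every fibre of T is a multiple of the corresponding factor, so read the factors off the fibres through the nonzero entry T[1,1,1] = -18.
The mode-1 fibre T[:,1,1] = [-18, 12] gives a = [3, -2] (primitive direction); the mode-2 fibre T[1,:,1] = [-18, 0, 18] gives b = [1, 0, -1]; then c[k] = T[1,1,k] / (a[1]·b[1]) = [-18, 0, -6] / 3 = [-6, 0, -2].
Expanding [3, -2] ⊗ [1, 0, -1] ⊗ [-6, 0, -2] reproduces all 18 entries of T, so T = [3, -2] ⊗ [1, 0, -1] ⊗ [-6, 0, -2] and rank(T) ≤ 1.
Equivalently every frontal slice T[:,:,k] is c[k] times the rank-1 matrix [3, -2] ⊗ [1, 0, -1]. So T has rank 1 (it is nonzero).

Yes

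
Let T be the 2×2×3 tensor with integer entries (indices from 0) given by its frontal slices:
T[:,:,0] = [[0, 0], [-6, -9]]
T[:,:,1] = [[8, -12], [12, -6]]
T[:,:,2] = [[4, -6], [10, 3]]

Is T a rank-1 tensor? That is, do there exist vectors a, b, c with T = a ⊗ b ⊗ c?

The mode-3 unfolding of T (rows indexed by k, columns by (i,j) = (0,0), (0,1), (1,0), (1,1)) is [[0, 0, -6, -9], [8, -12, 12, -6], [4, -6, 10, 3]].
There the 2×2 minor on rows k ∈ {0, 1}, columns (i,j) ∈ {(0,0), (1,0)} is det [[0, -6], [8, 12]] = 48 ≠ 0, so this unfolding has rank ≥ 2; CP rank is at least every unfolding rank, so rank(T) ≥ 2.
In particular rank(T) ≥ 2 > 1, so T is not rank-1.

No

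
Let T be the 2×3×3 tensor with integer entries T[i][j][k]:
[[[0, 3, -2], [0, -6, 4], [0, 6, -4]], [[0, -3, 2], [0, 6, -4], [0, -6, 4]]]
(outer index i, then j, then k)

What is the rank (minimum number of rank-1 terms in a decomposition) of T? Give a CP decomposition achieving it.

Lower bound: T ≠ 0 (e.g. T[0,0,1] = 3), so rank(T) ≥ 1.
Upper bound: if T = a ⊗ b ⊗ c then every fibre of T is a multiple of the corresponding factor, so read the factors off the fibres through the nonzero entry T[0,0,1] = 3.
The mode-1 fibre T[:,0,1] = [3, -3] gives a = [1, -1] (primitive direction); the mode-2 fibre T[0,:,1] = [3, -6, 6] gives b = [1, -2, 2]; then c[k] = T[0,0,k] / (a[0]·b[0]) = [0, 3, -2] / 1 = [0, 3, -2].
Expanding [1, -1] ⊗ [1, -2, 2] ⊗ [0, 3, -2] reproduces all 18 entries of T, so T = [1, -1] ⊗ [1, -2, 2] ⊗ [0, 3, -2] and rank(T) ≤ 1.
These bounds meet, so rank(T) = 1.

rank(T) = 1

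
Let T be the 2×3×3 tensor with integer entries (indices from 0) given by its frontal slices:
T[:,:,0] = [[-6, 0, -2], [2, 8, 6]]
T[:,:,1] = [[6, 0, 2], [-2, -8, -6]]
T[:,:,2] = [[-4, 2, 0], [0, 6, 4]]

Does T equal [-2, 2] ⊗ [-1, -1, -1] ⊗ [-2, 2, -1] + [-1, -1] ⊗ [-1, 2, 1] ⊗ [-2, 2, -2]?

Yes

Reconstruct entrywise from the claimed factors. For example, T[1,0,1] = -2 and Σₗ aₗ[1]bₗ[0]cₗ[1] = (2)·(-1)·(2) + (-1)·(-1)·(2) = -2; checking all 18 entries, every one matches. The claim holds.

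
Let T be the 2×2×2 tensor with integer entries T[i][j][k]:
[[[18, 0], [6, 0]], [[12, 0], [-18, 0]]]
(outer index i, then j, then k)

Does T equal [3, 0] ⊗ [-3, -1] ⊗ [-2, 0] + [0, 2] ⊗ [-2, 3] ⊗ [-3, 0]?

Reconstruct entrywise from the claimed factors. For example, T[0,0,0] = 18 and Σₗ aₗ[0]bₗ[0]cₗ[0] = (3)·(-3)·(-2) + (0)·(-2)·(-3) = 18; checking all 8 entries, every one matches. The claim holds.

Yes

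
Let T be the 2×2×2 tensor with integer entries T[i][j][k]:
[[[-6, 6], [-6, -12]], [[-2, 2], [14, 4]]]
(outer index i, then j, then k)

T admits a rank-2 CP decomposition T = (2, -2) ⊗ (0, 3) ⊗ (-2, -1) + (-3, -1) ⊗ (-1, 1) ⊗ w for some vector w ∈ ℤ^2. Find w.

Subtract the known terms from T to get the rank-1 residual R = (-3, -1) ⊗ (-1, 1) ⊗ w, so R[i,j,k] = a[i]·b[j]·w[k]. Pick indices with nonzero a[0]·b[0] = (-3)·(-1) = 3. Only the fibre through (0,0,·) is needed: R[0,0,:] = T[0,0,:] − Σₗ aₗ[0]bₗ[0]cₗ = [-6, 6] − (2)·(0)·(-2, -1) = [-6, 6]. Then w[k] = R[0,0,k] / 3 for each k, giving w = [-6, 6] / 3 = (-2, 2).

w = (-2, 2)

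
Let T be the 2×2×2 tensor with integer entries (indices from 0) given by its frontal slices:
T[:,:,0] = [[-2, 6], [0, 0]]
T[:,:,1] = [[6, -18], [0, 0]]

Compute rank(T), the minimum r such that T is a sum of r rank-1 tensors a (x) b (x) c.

Lower bound: T ≠ 0 (e.g. T[0,0,0] = -2), so rank(T) ≥ 1.
Upper bound: if T = a (x) b (x) c then every fibre of T is a multiple of the corresponding factor, so read the factors off the fibres through the nonzero entry T[0,0,0] = -2.
The mode-1 fibre T[:,0,0] = [-2, 0] gives a = [1, 0] (primitive direction); the mode-2 fibre T[0,:,0] = [-2, 6] gives b = [1, -3]; then c[k] = T[0,0,k] / (a[0]·b[0]) = [-2, 6] / 1 = [-2, 6].
Expanding [1, 0] (x) [1, -3] (x) [-2, 6] reproduces all 8 entries of T, so T = [1, 0] (x) [1, -3] (x) [-2, 6] and rank(T) ≤ 1.
These bounds meet, so rank(T) = 1.

1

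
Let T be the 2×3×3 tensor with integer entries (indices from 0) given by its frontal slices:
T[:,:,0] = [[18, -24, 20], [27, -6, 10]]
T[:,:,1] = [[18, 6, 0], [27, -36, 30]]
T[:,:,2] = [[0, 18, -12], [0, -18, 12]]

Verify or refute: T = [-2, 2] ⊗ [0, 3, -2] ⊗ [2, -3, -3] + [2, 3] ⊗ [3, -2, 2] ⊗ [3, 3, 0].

Reconstruct entrywise from the claimed factors. For example, T[1,2,0] = 10 and Σₗ aₗ[1]bₗ[2]cₗ[0] = (2)·(-2)·(2) + (3)·(2)·(3) = 10; checking all 18 entries, every one matches. The claim holds.

Yes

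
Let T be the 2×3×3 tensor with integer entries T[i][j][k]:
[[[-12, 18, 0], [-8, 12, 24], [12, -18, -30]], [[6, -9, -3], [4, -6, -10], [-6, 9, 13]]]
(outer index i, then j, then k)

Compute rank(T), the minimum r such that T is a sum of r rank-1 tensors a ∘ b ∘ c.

2

Lower bound: the mode-2 unfolding of T (rows indexed by j, columns by (i,k) = (0,0), (0,1), (0,2), (1,0), (1,1), (1,2)) is [[-12, 18, 0, 6, -9, -3], [-8, 12, 24, 4, -6, -10], [12, -18, -30, -6, 9, 13]].
There the 2×2 minor on rows j ∈ {0, 1}, columns (i,k) ∈ {(0,0), (0,2)} is det [[-12, 0], [-8, 24]] = -288 ≠ 0, so this unfolding has rank ≥ 2; CP rank is at least every unfolding rank, so rank(T) ≥ 2. (Unfolding ranks only ever bound the CP rank from below — rank(T) can be strictly larger than all of them — so the matching upper bound has to come from an explicit 2-term decomposition.)
Upper bound — finding two terms. Write S_k = T[:,:,k] for the frontal slices: S₀ = [[-12, -8, 12], [6, 4, -6]], S₁ = [[18, 12, -18], [-9, -6, 9]], S₂ = [[0, 24, -30], [-3, -10, 13]].
If T = a₁ ∘ b₁ ∘ c₁ + a₂ ∘ b₂ ∘ c₂ then each S_k = c₁[k]·a₁b₁ᵀ + c₂[k]·a₂b₂ᵀ. S₀ and S₂ are linearly independent, so a₁b₁ᵀ and a₂b₂ᵀ must span the same plane of matrices: they are the rank-1 matrices of the form x·S₀ + y·S₂.
The 2×2 minor of x·S₀ + y·S₂ on rows {0,1}, columns {0,1} is −48·xy + 72·y² = (-24)·(2·x − 3·y)(y), vanishing at (x:y) = (3:2) and (1:0).
M₁ = 3·S₀ + 2·S₂ = [[-36, 24, -24], [12, -8, 8]] = (-4)·[3, -1][3, -2, 2]ᵀ and M₂ = S₀ = [[-12, -8, 12], [6, 4, -6]] = (-2)·[2, -1][3, 2, -3]ᵀ, so take a₁ = [3, -1], b₁ = [3, -2, 2], a₂ = [2, -1], b₂ = [3, 2, -3].
Each slice is an integer combination of E₁ = a₁b₁ᵀ and E₂ = a₂b₂ᵀ: S₀ = −2·E₂, S₁ = 3·E₂, S₂ = −2·E₁ + 3·E₂; reading off coefficients, c₁ = [0, 0, -2] and c₂ = [-2, 3, 3].
Hence T = [3, -1] ∘ [3, -2, 2] ∘ [0, 0, -2] + [2, -1] ∘ [3, 2, -3] ∘ [-2, 3, 3], so rank(T) ≤ 2.
These bounds meet, so rank(T) = 2.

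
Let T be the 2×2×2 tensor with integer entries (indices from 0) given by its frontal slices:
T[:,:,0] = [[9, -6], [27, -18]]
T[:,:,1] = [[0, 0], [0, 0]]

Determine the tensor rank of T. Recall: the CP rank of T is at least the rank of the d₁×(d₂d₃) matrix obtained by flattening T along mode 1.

1

Lower bound: T ≠ 0 (e.g. T[0,0,0] = 9), so rank(T) ≥ 1.
Upper bound: if T = a ⊗ b ⊗ c then every fibre of T is a multiple of the corresponding factor, so read the factors off the fibres through the nonzero entry T[0,0,0] = 9.
The mode-1 fibre T[:,0,0] = [9, 27] gives a = [1, 3] (primitive direction); the mode-2 fibre T[0,:,0] = [9, -6] gives b = [3, -2]; then c[k] = T[0,0,k] / (a[0]·b[0]) = [9, 0] / 3 = [3, 0].
Expanding [1, 3] ⊗ [3, -2] ⊗ [3, 0] reproduces all 8 entries of T, so T = [1, 3] ⊗ [3, -2] ⊗ [3, 0] and rank(T) ≤ 1.
These bounds meet, so rank(T) = 1.
Check entry T[0,1,1] = 0: (1)·(-2)·(0) = 0.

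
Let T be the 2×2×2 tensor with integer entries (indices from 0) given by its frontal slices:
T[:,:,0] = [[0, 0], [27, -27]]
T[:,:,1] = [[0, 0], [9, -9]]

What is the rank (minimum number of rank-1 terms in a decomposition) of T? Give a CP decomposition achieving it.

rank(T) = 1

Lower bound: T ≠ 0 (e.g. T[1,0,0] = 27), so rank(T) ≥ 1.
Upper bound: if T = a ∘ b ∘ c then every fibre of T is a multiple of the corresponding factor, so read the factors off the fibres through the nonzero entry T[1,0,0] = 27.
The mode-1 fibre T[:,0,0] = [0, 27] gives a = [0, 1] (primitive direction); the mode-2 fibre T[1,:,0] = [27, -27] gives b = [1, -1]; then c[k] = T[1,0,k] / (a[1]·b[0]) = [27, 9] / 1 = [27, 9].
Expanding [0, 1] ∘ [1, -1] ∘ [27, 9] reproduces all 8 entries of T, so T = [0, 1] ∘ [1, -1] ∘ [27, 9] and rank(T) ≤ 1.
These bounds meet, so rank(T) = 1.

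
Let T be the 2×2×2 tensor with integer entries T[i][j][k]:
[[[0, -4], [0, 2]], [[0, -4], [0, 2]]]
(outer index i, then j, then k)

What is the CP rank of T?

1

Lower bound: T ≠ 0 (e.g. T[0,0,1] = -4), so rank(T) ≥ 1.
Upper bound: if T = a (x) b (x) c then every fibre of T is a multiple of the corresponding factor, so read the factors off the fibres through the nonzero entry T[0,0,1] = -4.
The mode-1 fibre T[:,0,1] = [-4, -4] gives a = [1, 1] (primitive direction); the mode-2 fibre T[0,:,1] = [-4, 2] gives b = [2, -1]; then c[k] = T[0,0,k] / (a[0]·b[0]) = [0, -4] / 2 = [0, -2].
Expanding [1, 1] (x) [2, -1] (x) [0, -2] reproduces all 8 entries of T, so T = [1, 1] (x) [2, -1] (x) [0, -2] and rank(T) ≤ 1.
These bounds meet, so rank(T) = 1.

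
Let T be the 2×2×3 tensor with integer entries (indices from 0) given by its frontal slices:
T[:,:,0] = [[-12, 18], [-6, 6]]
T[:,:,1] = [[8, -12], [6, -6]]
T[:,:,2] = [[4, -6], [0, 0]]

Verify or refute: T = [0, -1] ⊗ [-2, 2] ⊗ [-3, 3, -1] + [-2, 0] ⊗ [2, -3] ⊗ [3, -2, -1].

No

Reconstruct entry (1,0,2) from the claimed factors: Σₗ aₗ[1]bₗ[0]cₗ[2] = (-1)·(-2)·(-1) + (0)·(2)·(-1) = -2, but T[1,0,2] = 0. The claim is false.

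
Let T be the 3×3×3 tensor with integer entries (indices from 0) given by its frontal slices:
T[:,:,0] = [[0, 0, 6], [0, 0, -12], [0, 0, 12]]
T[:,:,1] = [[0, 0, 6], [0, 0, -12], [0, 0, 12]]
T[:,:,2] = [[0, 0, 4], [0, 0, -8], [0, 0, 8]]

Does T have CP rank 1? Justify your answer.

If T = a ∘ b ∘ c then every fibre of T is a multiple of the corresponding factor, so read the factors off the fibres through the nonzero entry T[0,2,0] = 6.
The mode-1 fibre T[:,2,0] = [6, -12, 12] gives a = [1, -2, 2] (primitive direction); the mode-2 fibre T[0,:,0] = [0, 0, 6] gives b = [0, 0, 1]; then c[k] = T[0,2,k] / (a[0]·b[2]) = [6, 6, 4] / 1 = [6, 6, 4].
Expanding [1, -2, 2] ∘ [0, 0, 1] ∘ [6, 6, 4] reproduces all 27 entries of T, so T = [1, -2, 2] ∘ [0, 0, 1] ∘ [6, 6, 4] and rank(T) ≤ 1.
Equivalently every frontal slice T[:,:,k] is c[k] times the rank-1 matrix [1, -2, 2] ∘ [0, 0, 1]. So T has rank 1 (it is nonzero).

Yes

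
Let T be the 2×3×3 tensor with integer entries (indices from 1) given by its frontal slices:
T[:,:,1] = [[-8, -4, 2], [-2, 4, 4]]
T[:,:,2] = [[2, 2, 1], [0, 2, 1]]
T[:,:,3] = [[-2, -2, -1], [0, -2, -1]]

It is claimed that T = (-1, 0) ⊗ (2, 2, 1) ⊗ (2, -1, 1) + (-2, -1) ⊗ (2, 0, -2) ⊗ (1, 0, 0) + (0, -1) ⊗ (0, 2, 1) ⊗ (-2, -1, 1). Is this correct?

Yes

Reconstruct entrywise from the claimed factors. For example, T[1,2,3] = -2 and Σₗ aₗ[1]bₗ[2]cₗ[3] = (-1)·(2)·(1) + (-2)·(0)·(0) + (0)·(2)·(1) = -2; checking all 18 entries, every one matches. The claim holds.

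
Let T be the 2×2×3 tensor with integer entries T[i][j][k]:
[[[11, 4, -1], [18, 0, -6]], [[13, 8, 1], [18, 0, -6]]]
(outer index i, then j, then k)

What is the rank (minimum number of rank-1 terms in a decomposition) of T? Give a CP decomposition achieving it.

Lower bound: the mode-3 unfolding of T (rows indexed by k, columns by (i,j) = (0,0), (0,1), (1,0), (1,1)) is [[11, 18, 13, 18], [4, 0, 8, 0], [-1, -6, 1, -6]].
There the 2×2 minor on rows k ∈ {0, 1}, columns (i,j) ∈ {(0,0), (0,1)} is det [[11, 18], [4, 0]] = -72 ≠ 0, so this unfolding has rank ≥ 2; CP rank is at least every unfolding rank, so rank(T) ≥ 2. (Unfolding ranks only ever bound the CP rank from below — rank(T) can be strictly larger than all of them — so the matching upper bound has to come from an explicit 2-term decomposition.)
Upper bound — finding two terms. Write S_k = T[:,:,k] for the frontal slices: S₀ = [[11, 18], [13, 18]], S₁ = [[4, 0], [8, 0]], S₂ = [[-1, -6], [1, -6]].
If T = a₁ (x) b₁ (x) c₁ + a₂ (x) b₂ (x) c₂ then each S_k = c₁[k]·a₁b₁ᵀ + c₂[k]·a₂b₂ᵀ. S₀ and S₁ are linearly independent, so a₁b₁ᵀ and a₂b₂ᵀ must span the same plane of matrices: they are the rank-1 matrices of the form x·S₀ + y·S₁.
det(x·S₀ + y·S₁) is −36·x² − 72·xy = (-36)·(x + 2·y)(x), vanishing at (x:y) = (2:-1) and (0:1).
M₁ = 2·S₀ − S₁ = [[18, 36], [18, 36]] = 18·(1, 1)(1, 2)ᵀ and M₂ = S₁ = [[4, 0], [8, 0]] = 4·(1, 2)(1, 0)ᵀ, so take a₁ = (1, 1), b₁ = (1, 2), a₂ = (1, 2), b₂ = (1, 0).
Each slice is an integer combination of E₁ = a₁b₁ᵀ and E₂ = a₂b₂ᵀ: S₀ = 9·E₁ + 2·E₂, S₁ = 4·E₂, S₂ = −3·E₁ + 2·E₂; reading off coefficients, c₁ = (9, 0, -3) and c₂ = (2, 4, 2).
Hence T = (1, 1) (x) (1, 2) (x) (9, 0, -3) + (1, 2) (x) (1, 0) (x) (2, 4, 2), so rank(T) ≤ 2.
These bounds meet, so rank(T) = 2.

rank(T) = 2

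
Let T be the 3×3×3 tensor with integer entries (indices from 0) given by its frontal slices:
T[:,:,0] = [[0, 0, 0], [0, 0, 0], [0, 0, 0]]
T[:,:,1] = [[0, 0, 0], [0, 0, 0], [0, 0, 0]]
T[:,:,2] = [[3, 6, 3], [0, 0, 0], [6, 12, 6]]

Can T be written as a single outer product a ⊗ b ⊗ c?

The mode-1 fibre T[:,0,2] = [3, 0, 6] gives a = [1, 0, 2] (primitive direction); the mode-2 fibre T[0,:,2] = [3, 6, 3] gives b = [1, 2, 1]; then c[k] = T[0,0,k] / (a[0]·b[0]) = [0, 0, 3] / 1 = [0, 0, 3].
Expanding [1, 0, 2] ⊗ [1, 2, 1] ⊗ [0, 0, 3] reproduces all 27 entries of T, so T = [1, 0, 2] ⊗ [1, 2, 1] ⊗ [0, 0, 3] and rank(T) ≤ 1.
Equivalently every frontal slice T[:,:,k] is c[k] times the rank-1 matrix [1, 0, 2] ⊗ [1, 2, 1]. So T has rank 1 (it is nonzero).

Yes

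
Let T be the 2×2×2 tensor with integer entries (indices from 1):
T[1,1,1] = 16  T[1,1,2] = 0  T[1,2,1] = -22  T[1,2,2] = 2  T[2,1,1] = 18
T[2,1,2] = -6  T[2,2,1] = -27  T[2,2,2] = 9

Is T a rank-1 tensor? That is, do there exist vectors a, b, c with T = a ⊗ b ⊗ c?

The mode-1 unfolding of T (rows indexed by i, columns by (j,k) = (1,1), (1,2), (2,1), (2,2)) is [[16, 0, -22, 2], [18, -6, -27, 9]].
There the 2×2 minor on rows i ∈ {1, 2}, columns (j,k) ∈ {(1,1), (1,2)} is det [[16, 0], [18, -6]] = -96 ≠ 0, so this unfolding has rank ≥ 2; CP rank is at least every unfolding rank, so rank(T) ≥ 2.
In particular rank(T) ≥ 2 > 1, so T is not rank-1.

No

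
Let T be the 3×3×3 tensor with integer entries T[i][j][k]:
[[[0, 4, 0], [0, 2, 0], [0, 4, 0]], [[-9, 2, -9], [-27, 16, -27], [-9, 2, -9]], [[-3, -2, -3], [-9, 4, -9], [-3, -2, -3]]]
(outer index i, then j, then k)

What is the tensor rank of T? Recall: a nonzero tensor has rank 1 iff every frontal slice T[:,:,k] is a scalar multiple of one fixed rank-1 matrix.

2

Lower bound: the mode-2 unfolding of T (rows indexed by j, columns by (i,k) = (0,0), (0,1), (0,2), (1,0), (1,1), (1,2), (2,0), (2,1), (2,2)) is [[0, 4, 0, -9, 2, -9, -3, -2, -3], [0, 2, 0, -27, 16, -27, -9, 4, -9], [0, 4, 0, -9, 2, -9, -3, -2, -3]].
There the 2×2 minor on rows j ∈ {0, 1}, columns (i,k) ∈ {(0,1), (1,0)} is det [[4, -9], [2, -27]] = -90 ≠ 0, so this unfolding has rank ≥ 2; CP rank is at least every unfolding rank, so rank(T) ≥ 2. (This is only a lower bound: in general the CP rank may exceed every unfolding rank, so we still need to exhibit 2 rank-1 terms summing to T.)
Upper bound — finding two terms. Write S_k = T[:,:,k] for the frontal slices: S₀ = [[0, 0, 0], [-9, -27, -9], [-3, -9, -3]], S₁ = [[4, 2, 4], [2, 16, 2], [-2, 4, -2]], S₂ = [[0, 0, 0], [-9, -27, -9], [-3, -9, -3]].
If T = a₁ (x) b₁ (x) c₁ + a₂ (x) b₂ (x) c₂ then each S_k = c₁[k]·a₁b₁ᵀ + c₂[k]·a₂b₂ᵀ. S₀ and S₁ are linearly independent, so a₁b₁ᵀ and a₂b₂ᵀ must span the same plane of matrices: they are the rank-1 matrices of the form x·S₀ + y·S₁.
The 2×2 minor of x·S₀ + y·S₁ on rows {0,1}, columns {0,1} is −90·xy + 60·y² = (-30)·(3·x − 2·y)(y), vanishing at (x:y) = (2:3) and (1:0).
M₁ = 2·S₀ + 3·S₁ = [[12, 6, 12], [-12, -6, -12], [-12, -6, -12]] = 6·(1, -1, -1)(2, 1, 2)ᵀ and M₂ = S₀ = [[0, 0, 0], [-9, -27, -9], [-3, -9, -3]] = (-3)·(0, 3, 1)(1, 3, 1)ᵀ, so take a₁ = (1, -1, -1), b₁ = (2, 1, 2), a₂ = (0, 3, 1), b₂ = (1, 3, 1).
Each slice is an integer combination of E₁ = a₁b₁ᵀ and E₂ = a₂b₂ᵀ: S₀ = −3·E₂, S₁ = 2·E₁ + 2·E₂, S₂ = −3·E₂; reading off coefficients, c₁ = (0, 2, 0) and c₂ = (-3, 2, -3).
Hence T = (1, -1, -1) (x) (2, 1, 2) (x) (0, 2, 0) + (0, 3, 1) (x) (1, 3, 1) (x) (-3, 2, -3), so rank(T) ≤ 2.
These bounds meet, so rank(T) = 2.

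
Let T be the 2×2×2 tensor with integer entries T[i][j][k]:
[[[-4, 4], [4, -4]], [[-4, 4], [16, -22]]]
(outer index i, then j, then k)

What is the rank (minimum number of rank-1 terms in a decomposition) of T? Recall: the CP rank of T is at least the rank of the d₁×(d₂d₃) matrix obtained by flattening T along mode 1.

Lower bound: the mode-1 unfolding of T (rows indexed by i, columns by (j,k) = (0,0), (0,1), (1,0), (1,1)) is [[-4, 4, 4, -4], [-4, 4, 16, -22]].
There the 2×2 minor on rows i ∈ {0, 1}, columns (j,k) ∈ {(0,0), (1,0)} is det [[-4, 4], [-4, 16]] = -48 ≠ 0, so this unfolding has rank ≥ 2; CP rank is at least every unfolding rank, so rank(T) ≥ 2. (This is only a lower bound: in general the CP rank may exceed every unfolding rank, so we still need to exhibit 2 rank-1 terms summing to T.)
Upper bound — finding two terms. Write S_k = T[:,:,k] for the frontal slices: S₀ = [[-4, 4], [-4, 16]], S₁ = [[4, -4], [4, -22]].
If T = a₁ ⊗ b₁ ⊗ c₁ + a₂ ⊗ b₂ ⊗ c₂ then each S_k = c₁[k]·a₁b₁ᵀ + c₂[k]·a₂b₂ᵀ. S₀ and S₁ are linearly independent, so a₁b₁ᵀ and a₂b₂ᵀ must span the same plane of matrices: they are the rank-1 matrices of the form x·S₀ + y·S₁.
det(x·S₀ + y·S₁) is −48·x² + 120·xy − 72·y² = (-24)·(2·x − 3·y)(x − y), vanishing at (x:y) = (3:2) and (1:1).
M₁ = 3·S₀ + 2·S₁ = [[-4, 4], [-4, 4]] = (-4)·[1, 1][1, -1]ᵀ and M₂ = S₀ + S₁ = [[0, 0], [0, -6]] = (-6)·[0, 1][0, 1]ᵀ, so take a₁ = [1, 1], b₁ = [1, -1], a₂ = [0, 1], b₂ = [0, 1].
Each slice is an integer combination of E₁ = a₁b₁ᵀ and E₂ = a₂b₂ᵀ: S₀ = −4·E₁ + 12·E₂, S₁ = 4·E₁ − 18·E₂; reading off coefficients, c₁ = [-4, 4] and c₂ = [12, -18].
Hence T = [1, 1] ⊗ [1, -1] ⊗ [-4, 4] + [0, 1] ⊗ [0, 1] ⊗ [12, -18], so rank(T) ≤ 2.
These bounds meet, so rank(T) = 2.
Check entry T[1,1,0] = 16: (1)·(-1)·(-4) + (1)·(1)·(12) = 16.

2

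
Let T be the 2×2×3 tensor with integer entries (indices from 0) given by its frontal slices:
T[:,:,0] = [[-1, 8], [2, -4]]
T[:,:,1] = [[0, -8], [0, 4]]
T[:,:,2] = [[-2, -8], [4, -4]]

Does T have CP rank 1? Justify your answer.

The mode-3 unfolding of T (rows indexed by k, columns by (i,j) = (0,0), (0,1), (1,0), (1,1)) is [[-1, 8, 2, -4], [0, -8, 0, 4], [-2, -8, 4, -4]].
There the 3×3 minor on rows k ∈ {0, 1, 2}, columns (i,j) ∈ {(0,0), (0,1), (1,1)} is det [[-1, 8, -4], [0, -8, 4], [-2, -8, -4]] = -64 ≠ 0, so this unfolding has rank ≥ 3; CP rank is at least every unfolding rank, so rank(T) ≥ 3.
In particular rank(T) ≥ 3 > 1, so T is not rank-1.

No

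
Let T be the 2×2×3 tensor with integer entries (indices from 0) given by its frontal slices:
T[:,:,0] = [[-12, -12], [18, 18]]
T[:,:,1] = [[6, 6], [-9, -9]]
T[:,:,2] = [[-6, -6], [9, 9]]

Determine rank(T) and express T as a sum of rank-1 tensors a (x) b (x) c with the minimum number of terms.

Lower bound: T ≠ 0 (e.g. T[0,0,0] = -12), so rank(T) ≥ 1.
Upper bound: if T = a (x) b (x) c then every fibre of T is a multiple of the corresponding factor, so read the factors off the fibres through the nonzero entry T[0,0,0] = -12.
The mode-1 fibre T[:,0,0] = [-12, 18] gives a = [2, -3] (primitive direction); the mode-2 fibre T[0,:,0] = [-12, -12] gives b = [1, 1]; then c[k] = T[0,0,k] / (a[0]·b[0]) = [-12, 6, -6] / 2 = [-6, 3, -3].
Expanding [2, -3] (x) [1, 1] (x) [-6, 3, -3] reproduces all 12 entries of T, so T = [2, -3] (x) [1, 1] (x) [-6, 3, -3] and rank(T) ≤ 1.
These bounds meet, so rank(T) = 1.

rank(T) = 1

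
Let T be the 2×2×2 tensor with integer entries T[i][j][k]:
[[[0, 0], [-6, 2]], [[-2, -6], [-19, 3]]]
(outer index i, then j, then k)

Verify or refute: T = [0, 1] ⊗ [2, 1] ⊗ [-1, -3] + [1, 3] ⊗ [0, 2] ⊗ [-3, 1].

Reconstruct entrywise from the claimed factors. For example, T[1,1,1] = 3 and Σₗ aₗ[1]bₗ[1]cₗ[1] = (1)·(1)·(-3) + (3)·(2)·(1) = 3; checking all 8 entries, every one matches. The claim holds.

Yes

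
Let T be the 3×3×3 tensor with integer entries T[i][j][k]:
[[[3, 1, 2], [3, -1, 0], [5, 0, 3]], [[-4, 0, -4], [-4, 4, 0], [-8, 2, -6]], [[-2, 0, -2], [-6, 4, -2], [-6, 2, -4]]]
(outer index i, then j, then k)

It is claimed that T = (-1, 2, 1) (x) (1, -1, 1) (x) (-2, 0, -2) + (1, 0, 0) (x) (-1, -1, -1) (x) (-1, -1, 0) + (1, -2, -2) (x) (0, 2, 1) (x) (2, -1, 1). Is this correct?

Reconstruct entrywise from the claimed factors. For example, T[1,1,0] = -4 and Σₗ aₗ[1]bₗ[1]cₗ[0] = (2)·(-1)·(-2) + (0)·(-1)·(-1) + (-2)·(2)·(2) = -4; checking all 27 entries, every one matches. The claim holds.

Yes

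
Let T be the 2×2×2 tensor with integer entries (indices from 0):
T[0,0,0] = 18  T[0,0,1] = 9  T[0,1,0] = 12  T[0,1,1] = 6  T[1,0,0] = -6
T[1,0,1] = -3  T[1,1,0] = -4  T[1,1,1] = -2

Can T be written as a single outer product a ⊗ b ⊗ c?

Yes

The mode-1 fibre T[:,0,0] = [18, -6] gives a = [3, -1] (primitive direction); the mode-2 fibre T[0,:,0] = [18, 12] gives b = [3, 2]; then c[k] = T[0,0,k] / (a[0]·b[0]) = [18, 9] / 9 = [2, 1].
Expanding [3, -1] ⊗ [3, 2] ⊗ [2, 1] reproduces all 8 entries of T, so T = [3, -1] ⊗ [3, 2] ⊗ [2, 1] and rank(T) ≤ 1.
Equivalently every frontal slice T[:,:,k] is c[k] times the rank-1 matrix [3, -1] ⊗ [3, 2]. So T has rank 1 (it is nonzero).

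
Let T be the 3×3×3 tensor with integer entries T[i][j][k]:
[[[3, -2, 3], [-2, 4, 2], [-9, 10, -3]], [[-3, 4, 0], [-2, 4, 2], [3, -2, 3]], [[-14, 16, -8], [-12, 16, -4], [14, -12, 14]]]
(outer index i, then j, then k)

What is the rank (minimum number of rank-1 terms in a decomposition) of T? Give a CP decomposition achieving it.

rank(T) = 3

Lower bound: the mode-1 unfolding of T (rows indexed by i, columns by (j,k) = (0,0), (0,1), (0,2), (1,0), (1,1), (1,2), (2,0), (2,1), (2,2)) is [[3, -2, 3, -2, 4, 2, -9, 10, -3], [-3, 4, 0, -2, 4, 2, 3, -2, 3], [-14, 16, -8, -12, 16, -4, 14, -12, 14]].
There the 3×3 minor on rows i ∈ {0, 1, 2}, columns (j,k) ∈ {(0,0), (0,1), (0,2)} is det [[3, -2, 3], [-3, 4, 0], [-14, 16, -8]] = -24 ≠ 0, so this unfolding has rank ≥ 3; CP rank is at least every unfolding rank, so rank(T) ≥ 3. (Flattening ranks never certify an upper bound on CP rank; for that we must actually write T with 3 rank-1 terms.)
Upper bound: T is a sum of 3 rank-1 terms, T = (0, 0, 1) ⊗ (1, 1, -1) ⊗ (-8, 8, -8) + (1, 1, 2) ⊗ (1, 2, 1) ⊗ (-1, 2, 1) + (2, -1, -2) ⊗ (1, 0, -2) ⊗ (2, -2, 1) (one valid choice — decompositions are not unique — normalised so each a, b is primitive with positive first nonzero entry; check it by expanding all entries), so rank(T) ≤ 3.
These bounds meet, so rank(T) = 3.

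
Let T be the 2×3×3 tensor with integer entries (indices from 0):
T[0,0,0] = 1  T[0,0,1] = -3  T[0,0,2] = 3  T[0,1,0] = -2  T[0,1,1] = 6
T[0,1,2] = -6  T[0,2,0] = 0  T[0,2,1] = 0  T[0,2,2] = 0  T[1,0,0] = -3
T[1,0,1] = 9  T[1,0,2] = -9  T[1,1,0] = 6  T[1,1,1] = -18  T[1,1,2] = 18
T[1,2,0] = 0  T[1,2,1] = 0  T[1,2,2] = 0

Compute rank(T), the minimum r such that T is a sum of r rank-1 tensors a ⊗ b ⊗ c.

Lower bound: T ≠ 0 (e.g. T[0,0,0] = 1), so rank(T) ≥ 1.
Upper bound: if T = a ⊗ b ⊗ c then every fibre of T is a multiple of the corresponding factor, so read the factors off the fibres through the nonzero entry T[0,0,0] = 1.
The mode-1 fibre T[:,0,0] = [1, -3] gives a = [1, -3] (primitive direction); the mode-2 fibre T[0,:,0] = [1, -2, 0] gives b = [1, -2, 0]; then c[k] = T[0,0,k] / (a[0]·b[0]) = [1, -3, 3] / 1 = [1, -3, 3].
Expanding [1, -3] ⊗ [1, -2, 0] ⊗ [1, -3, 3] reproduces all 18 entries of T, so T = [1, -3] ⊗ [1, -2, 0] ⊗ [1, -3, 3] and rank(T) ≤ 1.
These bounds meet, so rank(T) = 1.

1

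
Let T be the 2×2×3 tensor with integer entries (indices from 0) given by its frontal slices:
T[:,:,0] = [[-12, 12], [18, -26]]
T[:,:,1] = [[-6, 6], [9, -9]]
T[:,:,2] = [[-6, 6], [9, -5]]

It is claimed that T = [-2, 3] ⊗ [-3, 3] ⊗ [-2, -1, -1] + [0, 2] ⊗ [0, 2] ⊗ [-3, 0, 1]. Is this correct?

No

Reconstruct entry (1,1,0) from the claimed factors: Σₗ aₗ[1]bₗ[1]cₗ[0] = (3)·(3)·(-2) + (2)·(2)·(-3) = -30, but T[1,1,0] = -26. The claim is false.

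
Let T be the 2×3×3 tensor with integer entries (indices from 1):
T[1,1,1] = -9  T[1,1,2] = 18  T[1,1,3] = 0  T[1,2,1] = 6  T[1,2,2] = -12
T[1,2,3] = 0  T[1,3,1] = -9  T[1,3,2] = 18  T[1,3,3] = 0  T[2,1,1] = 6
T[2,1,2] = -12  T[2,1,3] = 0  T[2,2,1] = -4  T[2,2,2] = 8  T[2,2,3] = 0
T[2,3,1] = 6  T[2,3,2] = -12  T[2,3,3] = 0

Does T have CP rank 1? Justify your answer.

The mode-1 fibre T[:,1,1] = [-9, 6] gives a = (3, -2) (primitive direction); the mode-2 fibre T[1,:,1] = [-9, 6, -9] gives b = (3, -2, 3); then c[k] = T[1,1,k] / (a[1]·b[1]) = [-9, 18, 0] / 9 = (-1, 2, 0).
Expanding (3, -2) (x) (3, -2, 3) (x) (-1, 2, 0) reproduces all 18 entries of T, so T = (3, -2) (x) (3, -2, 3) (x) (-1, 2, 0) and rank(T) ≤ 1.
Equivalently every frontal slice T[:,:,k] is c[k] times the rank-1 matrix (3, -2) (x) (3, -2, 3). So T has rank 1 (it is nonzero).

Yes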